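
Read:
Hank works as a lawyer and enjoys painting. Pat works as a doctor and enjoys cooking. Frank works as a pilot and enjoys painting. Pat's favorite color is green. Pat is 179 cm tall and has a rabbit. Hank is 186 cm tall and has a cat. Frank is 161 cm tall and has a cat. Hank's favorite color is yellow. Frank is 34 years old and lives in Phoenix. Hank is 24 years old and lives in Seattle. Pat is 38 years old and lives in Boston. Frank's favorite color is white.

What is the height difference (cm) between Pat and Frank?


|179 - 161| = 18

18


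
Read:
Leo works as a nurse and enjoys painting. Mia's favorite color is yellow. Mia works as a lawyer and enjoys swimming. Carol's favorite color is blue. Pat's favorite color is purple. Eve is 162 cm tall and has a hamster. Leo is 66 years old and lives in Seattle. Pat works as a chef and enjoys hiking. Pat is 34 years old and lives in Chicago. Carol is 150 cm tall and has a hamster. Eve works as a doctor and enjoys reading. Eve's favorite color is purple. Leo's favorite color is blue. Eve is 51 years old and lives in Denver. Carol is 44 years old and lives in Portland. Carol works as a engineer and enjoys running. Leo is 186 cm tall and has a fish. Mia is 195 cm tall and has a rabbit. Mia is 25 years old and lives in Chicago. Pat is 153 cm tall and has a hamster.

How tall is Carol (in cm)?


Carol is 150 cm tall

150


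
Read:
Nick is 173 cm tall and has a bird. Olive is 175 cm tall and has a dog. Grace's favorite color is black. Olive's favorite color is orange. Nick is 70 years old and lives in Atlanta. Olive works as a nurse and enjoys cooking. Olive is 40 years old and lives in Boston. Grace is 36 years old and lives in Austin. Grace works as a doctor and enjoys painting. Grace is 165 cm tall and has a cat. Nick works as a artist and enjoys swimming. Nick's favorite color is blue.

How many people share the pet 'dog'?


Count: 1

1


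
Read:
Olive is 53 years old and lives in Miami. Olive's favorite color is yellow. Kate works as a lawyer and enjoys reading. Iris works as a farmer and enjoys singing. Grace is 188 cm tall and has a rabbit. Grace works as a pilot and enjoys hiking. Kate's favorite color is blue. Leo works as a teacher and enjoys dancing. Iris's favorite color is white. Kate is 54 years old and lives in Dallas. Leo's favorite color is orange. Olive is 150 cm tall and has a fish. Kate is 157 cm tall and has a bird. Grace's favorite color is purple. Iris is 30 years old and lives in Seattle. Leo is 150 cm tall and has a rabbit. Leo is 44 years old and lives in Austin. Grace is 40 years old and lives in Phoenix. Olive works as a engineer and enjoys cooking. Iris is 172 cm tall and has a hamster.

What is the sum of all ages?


54+44+40+53+30 = 221

221


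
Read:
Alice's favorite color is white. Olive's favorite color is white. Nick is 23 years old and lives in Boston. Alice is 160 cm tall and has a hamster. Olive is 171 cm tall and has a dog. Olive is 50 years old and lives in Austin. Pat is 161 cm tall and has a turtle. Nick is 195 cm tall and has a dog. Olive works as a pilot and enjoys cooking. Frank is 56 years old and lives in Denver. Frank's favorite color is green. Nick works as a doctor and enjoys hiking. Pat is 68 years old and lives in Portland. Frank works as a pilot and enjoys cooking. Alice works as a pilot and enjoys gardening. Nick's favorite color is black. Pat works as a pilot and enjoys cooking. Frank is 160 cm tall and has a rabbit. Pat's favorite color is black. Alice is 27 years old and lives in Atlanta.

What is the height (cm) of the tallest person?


Tallest: Nick at 195 cm

195


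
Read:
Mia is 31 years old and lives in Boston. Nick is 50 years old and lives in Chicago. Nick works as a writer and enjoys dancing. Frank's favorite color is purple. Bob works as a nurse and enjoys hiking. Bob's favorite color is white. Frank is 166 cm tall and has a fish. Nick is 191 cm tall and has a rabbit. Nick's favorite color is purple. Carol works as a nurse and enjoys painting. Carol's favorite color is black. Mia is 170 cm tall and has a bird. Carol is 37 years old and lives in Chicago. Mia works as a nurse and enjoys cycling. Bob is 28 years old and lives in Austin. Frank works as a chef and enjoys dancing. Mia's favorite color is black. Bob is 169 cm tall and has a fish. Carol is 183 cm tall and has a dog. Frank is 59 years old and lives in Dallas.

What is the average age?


Sum=205, n=5, avg=41

41


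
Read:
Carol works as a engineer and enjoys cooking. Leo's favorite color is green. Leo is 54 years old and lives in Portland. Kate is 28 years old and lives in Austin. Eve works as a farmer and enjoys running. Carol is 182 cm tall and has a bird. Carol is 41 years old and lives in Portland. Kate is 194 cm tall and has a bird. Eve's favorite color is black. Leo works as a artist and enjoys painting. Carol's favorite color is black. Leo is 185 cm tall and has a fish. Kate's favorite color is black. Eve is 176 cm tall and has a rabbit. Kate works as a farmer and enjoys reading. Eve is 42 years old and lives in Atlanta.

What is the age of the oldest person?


Oldest: Leo at 54

54


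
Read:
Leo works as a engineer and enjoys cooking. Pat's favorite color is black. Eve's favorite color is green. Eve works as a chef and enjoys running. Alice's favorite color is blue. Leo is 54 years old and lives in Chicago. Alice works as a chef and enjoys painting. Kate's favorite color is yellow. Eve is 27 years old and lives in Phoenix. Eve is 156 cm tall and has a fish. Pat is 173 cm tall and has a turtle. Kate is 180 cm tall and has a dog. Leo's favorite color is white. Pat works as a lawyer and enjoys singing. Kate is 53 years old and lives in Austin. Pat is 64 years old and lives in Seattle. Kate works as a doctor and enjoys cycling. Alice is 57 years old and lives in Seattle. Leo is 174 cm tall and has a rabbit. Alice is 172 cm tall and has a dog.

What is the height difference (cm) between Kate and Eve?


|180 - 156| = 24

24


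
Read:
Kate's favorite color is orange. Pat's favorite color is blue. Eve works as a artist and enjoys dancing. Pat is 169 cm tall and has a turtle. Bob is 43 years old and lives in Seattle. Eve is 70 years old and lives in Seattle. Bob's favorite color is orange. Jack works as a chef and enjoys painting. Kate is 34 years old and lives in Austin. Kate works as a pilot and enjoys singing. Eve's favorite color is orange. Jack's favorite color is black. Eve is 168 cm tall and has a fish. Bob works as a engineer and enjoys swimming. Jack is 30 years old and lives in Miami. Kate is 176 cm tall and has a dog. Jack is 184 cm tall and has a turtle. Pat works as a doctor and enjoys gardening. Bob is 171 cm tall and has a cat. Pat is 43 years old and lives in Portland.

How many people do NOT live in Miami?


Not in Miami: 4

4


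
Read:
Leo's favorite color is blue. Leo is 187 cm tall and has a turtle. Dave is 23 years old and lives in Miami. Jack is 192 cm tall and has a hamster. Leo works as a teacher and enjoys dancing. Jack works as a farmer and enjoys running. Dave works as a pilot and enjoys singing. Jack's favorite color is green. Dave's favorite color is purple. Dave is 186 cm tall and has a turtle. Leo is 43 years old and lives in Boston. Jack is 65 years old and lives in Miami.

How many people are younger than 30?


Filter: 1

1


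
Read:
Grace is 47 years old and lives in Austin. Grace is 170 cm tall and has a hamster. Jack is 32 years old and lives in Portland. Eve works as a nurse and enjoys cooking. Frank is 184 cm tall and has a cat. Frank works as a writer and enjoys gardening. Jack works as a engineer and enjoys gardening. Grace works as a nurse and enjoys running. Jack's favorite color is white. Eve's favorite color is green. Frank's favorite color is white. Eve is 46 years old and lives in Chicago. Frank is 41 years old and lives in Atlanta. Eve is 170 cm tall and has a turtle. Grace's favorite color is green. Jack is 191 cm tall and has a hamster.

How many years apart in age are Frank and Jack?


41 vs 32, diff = 9

9


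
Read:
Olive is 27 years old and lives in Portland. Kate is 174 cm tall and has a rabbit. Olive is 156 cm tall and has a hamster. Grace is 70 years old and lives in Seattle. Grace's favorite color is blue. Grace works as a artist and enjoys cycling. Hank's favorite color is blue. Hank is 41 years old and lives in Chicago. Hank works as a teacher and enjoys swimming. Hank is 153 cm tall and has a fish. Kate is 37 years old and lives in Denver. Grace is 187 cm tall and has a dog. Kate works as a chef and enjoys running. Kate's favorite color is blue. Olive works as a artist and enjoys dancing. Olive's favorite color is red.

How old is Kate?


Kate is 37 years old

37


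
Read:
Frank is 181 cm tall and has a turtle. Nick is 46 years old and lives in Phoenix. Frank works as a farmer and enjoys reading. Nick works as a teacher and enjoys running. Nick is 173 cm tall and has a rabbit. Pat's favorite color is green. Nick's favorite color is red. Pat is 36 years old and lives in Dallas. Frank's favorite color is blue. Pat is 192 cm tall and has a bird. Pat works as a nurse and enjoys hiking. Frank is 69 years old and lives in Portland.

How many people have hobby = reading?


Count: 1

1


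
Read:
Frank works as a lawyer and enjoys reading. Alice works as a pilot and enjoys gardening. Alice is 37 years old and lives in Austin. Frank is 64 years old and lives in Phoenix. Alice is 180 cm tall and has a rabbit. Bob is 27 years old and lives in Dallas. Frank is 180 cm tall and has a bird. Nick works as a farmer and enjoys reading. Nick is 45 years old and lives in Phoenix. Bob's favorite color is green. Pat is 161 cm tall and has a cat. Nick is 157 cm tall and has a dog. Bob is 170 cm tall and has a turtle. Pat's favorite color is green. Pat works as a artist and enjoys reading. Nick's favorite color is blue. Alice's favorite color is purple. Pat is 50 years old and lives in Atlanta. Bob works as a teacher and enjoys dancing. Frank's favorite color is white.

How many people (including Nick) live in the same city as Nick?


Nick lives in Phoenix. Count = 2

2


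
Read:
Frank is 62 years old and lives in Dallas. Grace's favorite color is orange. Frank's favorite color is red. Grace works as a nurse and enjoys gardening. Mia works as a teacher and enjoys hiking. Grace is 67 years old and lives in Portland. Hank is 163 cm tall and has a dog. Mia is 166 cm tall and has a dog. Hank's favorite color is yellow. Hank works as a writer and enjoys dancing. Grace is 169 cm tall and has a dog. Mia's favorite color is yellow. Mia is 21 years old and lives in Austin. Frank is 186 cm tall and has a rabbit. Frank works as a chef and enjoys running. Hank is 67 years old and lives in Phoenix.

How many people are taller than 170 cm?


Taller than 170: 1

1


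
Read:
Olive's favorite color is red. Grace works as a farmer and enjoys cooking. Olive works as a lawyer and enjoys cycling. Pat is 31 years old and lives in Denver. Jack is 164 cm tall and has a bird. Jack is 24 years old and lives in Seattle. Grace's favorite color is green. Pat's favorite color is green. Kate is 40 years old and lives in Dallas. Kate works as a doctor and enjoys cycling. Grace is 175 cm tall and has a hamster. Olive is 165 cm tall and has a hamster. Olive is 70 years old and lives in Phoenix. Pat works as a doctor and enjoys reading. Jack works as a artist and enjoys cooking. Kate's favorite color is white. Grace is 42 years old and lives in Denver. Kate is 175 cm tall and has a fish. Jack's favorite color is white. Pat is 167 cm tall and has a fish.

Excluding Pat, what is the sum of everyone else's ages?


Sum (excluding Pat): 176

176


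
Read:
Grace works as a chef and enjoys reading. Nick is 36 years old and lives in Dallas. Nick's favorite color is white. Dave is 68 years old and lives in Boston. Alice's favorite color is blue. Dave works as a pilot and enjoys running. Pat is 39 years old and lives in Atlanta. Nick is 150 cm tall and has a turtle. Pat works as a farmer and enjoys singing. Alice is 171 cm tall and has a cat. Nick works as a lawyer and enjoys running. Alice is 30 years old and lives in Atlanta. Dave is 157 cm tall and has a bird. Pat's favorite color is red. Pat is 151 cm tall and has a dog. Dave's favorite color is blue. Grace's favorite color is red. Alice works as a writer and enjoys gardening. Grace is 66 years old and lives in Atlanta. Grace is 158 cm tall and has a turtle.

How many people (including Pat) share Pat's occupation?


Pat is a farmer. Count = 1

1


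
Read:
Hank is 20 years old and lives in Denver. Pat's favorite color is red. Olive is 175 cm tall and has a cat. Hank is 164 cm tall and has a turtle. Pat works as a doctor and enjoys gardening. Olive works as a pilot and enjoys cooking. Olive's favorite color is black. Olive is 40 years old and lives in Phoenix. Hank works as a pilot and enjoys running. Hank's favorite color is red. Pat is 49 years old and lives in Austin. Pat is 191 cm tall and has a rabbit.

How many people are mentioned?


People: Hank, Olive, Pat. Count = 3

3


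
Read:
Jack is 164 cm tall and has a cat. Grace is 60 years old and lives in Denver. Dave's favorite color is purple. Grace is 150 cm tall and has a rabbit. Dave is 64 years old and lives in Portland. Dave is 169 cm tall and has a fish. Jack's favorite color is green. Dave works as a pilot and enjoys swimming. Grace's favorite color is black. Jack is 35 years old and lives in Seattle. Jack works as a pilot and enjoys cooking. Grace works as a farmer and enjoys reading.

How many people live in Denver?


Count in Denver: 1

1


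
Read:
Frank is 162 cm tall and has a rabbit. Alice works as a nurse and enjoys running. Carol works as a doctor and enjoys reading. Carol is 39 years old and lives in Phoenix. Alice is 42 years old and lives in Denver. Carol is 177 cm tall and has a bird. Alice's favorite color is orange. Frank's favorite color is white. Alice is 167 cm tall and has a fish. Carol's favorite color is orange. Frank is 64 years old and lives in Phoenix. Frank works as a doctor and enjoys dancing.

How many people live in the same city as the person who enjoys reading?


Person with hobby reading is Carol, city Phoenix. Count = 2

2


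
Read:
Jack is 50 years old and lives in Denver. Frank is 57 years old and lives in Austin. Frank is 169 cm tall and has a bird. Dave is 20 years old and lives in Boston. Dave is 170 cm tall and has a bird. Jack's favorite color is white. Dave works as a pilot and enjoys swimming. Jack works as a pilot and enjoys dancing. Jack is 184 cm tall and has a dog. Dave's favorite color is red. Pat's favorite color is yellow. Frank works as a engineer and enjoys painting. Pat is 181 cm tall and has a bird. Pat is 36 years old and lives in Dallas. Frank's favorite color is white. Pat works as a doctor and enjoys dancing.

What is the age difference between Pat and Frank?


|36 - 57| = 21

21


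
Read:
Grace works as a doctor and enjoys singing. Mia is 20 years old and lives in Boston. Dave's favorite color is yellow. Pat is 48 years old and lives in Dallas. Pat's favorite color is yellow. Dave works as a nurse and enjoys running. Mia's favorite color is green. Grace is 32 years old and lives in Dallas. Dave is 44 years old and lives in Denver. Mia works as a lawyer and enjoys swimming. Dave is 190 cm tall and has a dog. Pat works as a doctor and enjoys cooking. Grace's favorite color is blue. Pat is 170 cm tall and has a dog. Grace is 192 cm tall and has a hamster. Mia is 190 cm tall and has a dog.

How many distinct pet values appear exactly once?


Unique pet values: 1

1


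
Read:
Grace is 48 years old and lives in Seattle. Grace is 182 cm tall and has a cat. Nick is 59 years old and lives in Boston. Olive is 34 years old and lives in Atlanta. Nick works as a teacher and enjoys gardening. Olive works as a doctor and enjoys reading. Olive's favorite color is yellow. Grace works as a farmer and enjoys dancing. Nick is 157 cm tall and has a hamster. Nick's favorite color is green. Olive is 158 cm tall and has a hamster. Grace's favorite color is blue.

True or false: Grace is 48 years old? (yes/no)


Grace is actually 48. yes

yes


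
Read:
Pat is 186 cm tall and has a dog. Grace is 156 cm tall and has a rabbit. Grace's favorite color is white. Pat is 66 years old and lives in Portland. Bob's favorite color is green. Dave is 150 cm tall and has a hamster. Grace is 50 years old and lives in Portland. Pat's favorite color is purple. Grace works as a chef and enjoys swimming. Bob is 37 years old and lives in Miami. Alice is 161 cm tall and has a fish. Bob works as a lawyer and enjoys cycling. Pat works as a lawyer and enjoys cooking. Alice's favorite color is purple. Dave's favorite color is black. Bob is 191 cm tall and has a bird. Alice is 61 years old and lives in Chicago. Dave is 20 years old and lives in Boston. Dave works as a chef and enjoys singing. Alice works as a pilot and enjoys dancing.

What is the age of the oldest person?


Oldest: Pat at 66

66


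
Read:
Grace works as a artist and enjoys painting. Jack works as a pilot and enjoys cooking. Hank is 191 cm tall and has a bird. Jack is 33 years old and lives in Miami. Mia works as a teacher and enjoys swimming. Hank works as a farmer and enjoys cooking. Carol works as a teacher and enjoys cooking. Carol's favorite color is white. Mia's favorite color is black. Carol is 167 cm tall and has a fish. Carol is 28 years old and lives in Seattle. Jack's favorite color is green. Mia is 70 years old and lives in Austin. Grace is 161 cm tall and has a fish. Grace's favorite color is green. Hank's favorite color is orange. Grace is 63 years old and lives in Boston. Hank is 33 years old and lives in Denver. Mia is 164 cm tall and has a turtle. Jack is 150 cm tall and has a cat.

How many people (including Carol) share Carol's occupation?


Carol is a teacher. Count = 2

2


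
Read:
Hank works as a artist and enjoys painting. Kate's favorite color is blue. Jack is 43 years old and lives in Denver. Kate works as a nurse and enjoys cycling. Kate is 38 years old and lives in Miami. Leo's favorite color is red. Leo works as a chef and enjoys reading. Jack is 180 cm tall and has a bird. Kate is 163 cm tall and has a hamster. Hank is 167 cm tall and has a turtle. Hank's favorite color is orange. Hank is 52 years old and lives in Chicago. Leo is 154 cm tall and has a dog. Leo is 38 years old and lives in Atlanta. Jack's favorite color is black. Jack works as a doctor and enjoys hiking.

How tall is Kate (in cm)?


Kate is 163 cm tall

163


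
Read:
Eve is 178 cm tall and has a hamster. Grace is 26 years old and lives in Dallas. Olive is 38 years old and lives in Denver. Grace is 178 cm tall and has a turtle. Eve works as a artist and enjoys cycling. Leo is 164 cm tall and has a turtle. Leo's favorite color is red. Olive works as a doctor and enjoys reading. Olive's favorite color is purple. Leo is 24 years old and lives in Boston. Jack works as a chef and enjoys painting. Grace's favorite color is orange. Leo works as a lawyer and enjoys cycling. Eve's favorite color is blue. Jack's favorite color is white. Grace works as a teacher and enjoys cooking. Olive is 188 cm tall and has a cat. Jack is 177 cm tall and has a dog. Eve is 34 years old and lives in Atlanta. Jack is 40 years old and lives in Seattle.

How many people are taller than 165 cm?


Taller than 165: 4

4


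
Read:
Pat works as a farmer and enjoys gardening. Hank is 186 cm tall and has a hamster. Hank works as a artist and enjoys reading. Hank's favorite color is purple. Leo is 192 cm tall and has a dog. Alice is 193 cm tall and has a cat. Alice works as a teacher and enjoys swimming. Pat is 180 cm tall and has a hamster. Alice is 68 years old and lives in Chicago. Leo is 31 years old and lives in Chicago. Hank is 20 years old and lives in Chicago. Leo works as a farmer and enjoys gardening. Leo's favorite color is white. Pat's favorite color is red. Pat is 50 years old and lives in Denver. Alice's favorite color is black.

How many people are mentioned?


People: Leo, Alice, Pat, Hank. Count = 4

4


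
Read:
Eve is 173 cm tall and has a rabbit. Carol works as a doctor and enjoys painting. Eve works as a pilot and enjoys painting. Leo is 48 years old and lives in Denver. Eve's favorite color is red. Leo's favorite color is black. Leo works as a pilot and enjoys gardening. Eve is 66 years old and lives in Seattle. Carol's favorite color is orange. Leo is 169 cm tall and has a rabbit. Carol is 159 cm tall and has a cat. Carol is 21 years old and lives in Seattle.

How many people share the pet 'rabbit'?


Count: 2

2


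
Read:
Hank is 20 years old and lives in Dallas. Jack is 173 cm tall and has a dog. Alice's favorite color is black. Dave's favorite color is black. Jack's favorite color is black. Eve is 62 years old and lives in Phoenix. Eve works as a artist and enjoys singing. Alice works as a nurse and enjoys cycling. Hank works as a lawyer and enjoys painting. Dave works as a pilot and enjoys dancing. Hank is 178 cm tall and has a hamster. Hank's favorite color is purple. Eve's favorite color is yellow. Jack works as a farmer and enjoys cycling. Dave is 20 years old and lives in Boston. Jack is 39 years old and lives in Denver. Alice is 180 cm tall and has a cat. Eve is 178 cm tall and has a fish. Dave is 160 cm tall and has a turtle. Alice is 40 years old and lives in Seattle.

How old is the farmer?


The farmer is Jack, age 39

39


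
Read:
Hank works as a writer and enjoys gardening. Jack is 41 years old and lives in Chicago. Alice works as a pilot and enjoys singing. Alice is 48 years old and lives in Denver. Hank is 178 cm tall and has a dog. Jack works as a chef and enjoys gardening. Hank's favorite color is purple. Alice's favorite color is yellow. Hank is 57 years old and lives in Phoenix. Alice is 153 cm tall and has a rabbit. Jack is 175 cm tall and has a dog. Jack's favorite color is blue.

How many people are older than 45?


Filter: 2

2


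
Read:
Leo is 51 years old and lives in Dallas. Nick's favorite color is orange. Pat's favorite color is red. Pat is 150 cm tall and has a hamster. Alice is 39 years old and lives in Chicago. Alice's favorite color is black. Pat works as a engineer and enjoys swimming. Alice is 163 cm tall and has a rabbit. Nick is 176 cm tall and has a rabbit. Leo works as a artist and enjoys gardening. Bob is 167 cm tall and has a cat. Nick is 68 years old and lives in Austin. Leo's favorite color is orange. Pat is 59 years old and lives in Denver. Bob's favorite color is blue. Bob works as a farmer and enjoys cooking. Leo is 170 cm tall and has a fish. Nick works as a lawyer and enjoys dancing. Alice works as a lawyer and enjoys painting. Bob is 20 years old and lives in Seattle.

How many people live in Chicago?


Count in Chicago: 1

1


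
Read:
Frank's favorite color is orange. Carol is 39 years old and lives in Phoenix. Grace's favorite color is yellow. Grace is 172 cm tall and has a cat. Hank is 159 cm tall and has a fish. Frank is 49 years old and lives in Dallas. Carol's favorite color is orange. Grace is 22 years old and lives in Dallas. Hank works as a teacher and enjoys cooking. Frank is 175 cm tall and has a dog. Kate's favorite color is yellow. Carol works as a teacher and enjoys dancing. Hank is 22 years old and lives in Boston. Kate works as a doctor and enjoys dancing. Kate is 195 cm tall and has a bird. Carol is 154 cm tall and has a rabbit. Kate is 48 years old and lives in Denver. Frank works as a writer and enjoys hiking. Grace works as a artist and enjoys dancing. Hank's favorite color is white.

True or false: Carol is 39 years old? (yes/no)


Carol is actually 39. yes

yes


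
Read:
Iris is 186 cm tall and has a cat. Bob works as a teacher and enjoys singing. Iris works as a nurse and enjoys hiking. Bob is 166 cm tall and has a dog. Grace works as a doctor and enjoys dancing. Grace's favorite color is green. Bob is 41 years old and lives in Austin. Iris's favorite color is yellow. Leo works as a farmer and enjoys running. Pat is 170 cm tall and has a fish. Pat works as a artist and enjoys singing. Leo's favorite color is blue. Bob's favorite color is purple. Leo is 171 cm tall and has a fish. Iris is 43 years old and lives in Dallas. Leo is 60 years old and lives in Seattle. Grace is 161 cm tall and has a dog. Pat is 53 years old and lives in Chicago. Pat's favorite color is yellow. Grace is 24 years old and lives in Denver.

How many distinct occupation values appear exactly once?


Unique occupation values: 5

5


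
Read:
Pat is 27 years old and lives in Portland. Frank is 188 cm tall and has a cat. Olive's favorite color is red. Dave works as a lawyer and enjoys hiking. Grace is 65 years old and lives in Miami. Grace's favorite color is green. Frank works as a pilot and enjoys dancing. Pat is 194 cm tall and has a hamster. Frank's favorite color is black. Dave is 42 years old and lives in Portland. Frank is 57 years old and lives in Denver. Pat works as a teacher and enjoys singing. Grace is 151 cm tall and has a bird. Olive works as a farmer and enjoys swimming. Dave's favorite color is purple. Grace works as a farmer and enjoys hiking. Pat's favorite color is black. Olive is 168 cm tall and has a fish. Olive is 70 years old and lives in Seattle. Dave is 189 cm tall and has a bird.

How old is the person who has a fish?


Person with fish is Olive, age 70

70


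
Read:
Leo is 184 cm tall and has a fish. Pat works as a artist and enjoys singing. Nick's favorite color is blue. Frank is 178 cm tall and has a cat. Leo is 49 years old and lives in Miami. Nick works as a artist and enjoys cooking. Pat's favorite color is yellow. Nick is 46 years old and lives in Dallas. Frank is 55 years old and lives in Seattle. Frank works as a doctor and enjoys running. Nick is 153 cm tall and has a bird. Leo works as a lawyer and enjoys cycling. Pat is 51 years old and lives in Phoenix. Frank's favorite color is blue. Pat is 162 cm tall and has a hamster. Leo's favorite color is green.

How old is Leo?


Leo is 49 years old

49


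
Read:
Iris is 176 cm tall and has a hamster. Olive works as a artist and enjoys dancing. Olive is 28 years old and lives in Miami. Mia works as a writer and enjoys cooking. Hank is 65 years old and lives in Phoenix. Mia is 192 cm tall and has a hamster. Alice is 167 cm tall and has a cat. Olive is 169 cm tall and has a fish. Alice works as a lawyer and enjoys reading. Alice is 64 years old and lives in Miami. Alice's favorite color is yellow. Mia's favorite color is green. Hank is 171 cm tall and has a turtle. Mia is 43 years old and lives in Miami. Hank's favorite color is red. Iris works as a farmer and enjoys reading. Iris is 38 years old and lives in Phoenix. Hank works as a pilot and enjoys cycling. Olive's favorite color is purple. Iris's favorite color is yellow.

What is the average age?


Sum=238, n=5, avg=47.6

47.6


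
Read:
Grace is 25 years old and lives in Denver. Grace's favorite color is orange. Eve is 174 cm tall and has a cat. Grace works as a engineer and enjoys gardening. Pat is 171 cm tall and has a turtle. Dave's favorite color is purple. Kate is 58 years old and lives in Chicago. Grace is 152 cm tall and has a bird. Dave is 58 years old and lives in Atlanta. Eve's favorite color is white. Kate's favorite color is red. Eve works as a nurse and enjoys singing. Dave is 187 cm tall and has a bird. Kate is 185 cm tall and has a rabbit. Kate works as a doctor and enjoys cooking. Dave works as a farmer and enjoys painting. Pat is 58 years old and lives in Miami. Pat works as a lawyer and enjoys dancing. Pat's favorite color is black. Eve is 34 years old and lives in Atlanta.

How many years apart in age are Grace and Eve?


25 vs 34, diff = 9

9


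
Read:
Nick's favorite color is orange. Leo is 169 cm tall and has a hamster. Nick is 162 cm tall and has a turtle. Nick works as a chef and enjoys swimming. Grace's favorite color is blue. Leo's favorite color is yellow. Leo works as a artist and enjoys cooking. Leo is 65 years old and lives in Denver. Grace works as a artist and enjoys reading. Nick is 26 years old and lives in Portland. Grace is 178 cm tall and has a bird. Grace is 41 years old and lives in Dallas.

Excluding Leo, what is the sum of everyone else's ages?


Sum (excluding Leo): 67

67


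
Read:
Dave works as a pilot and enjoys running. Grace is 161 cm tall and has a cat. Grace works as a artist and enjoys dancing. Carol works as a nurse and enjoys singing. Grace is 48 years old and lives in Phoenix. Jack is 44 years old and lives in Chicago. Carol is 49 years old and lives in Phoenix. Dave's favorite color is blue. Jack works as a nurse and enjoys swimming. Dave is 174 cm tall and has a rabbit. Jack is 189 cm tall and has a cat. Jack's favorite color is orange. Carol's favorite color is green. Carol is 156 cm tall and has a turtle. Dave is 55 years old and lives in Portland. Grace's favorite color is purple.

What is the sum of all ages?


48+44+49+55 = 196

196


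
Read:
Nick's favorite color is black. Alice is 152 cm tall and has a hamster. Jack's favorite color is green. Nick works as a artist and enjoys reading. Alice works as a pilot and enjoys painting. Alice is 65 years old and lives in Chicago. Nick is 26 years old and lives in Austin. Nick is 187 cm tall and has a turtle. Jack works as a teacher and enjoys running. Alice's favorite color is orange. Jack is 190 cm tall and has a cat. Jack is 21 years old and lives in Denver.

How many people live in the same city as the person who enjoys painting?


Person with hobby painting is Alice, city Chicago. Count = 1

1


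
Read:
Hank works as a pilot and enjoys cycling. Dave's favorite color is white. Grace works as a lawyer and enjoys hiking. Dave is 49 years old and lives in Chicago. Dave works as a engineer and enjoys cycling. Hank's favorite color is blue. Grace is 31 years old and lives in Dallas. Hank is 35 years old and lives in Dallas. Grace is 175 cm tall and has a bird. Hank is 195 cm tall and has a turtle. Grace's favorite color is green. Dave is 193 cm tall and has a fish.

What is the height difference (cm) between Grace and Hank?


|175 - 195| = 20

20


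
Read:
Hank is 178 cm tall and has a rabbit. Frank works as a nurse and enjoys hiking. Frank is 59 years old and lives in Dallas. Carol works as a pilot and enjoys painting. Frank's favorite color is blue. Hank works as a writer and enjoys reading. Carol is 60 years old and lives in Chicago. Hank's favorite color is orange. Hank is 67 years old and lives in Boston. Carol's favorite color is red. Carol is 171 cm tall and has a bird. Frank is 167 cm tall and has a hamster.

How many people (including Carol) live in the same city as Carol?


Carol lives in Chicago. Count = 1

1


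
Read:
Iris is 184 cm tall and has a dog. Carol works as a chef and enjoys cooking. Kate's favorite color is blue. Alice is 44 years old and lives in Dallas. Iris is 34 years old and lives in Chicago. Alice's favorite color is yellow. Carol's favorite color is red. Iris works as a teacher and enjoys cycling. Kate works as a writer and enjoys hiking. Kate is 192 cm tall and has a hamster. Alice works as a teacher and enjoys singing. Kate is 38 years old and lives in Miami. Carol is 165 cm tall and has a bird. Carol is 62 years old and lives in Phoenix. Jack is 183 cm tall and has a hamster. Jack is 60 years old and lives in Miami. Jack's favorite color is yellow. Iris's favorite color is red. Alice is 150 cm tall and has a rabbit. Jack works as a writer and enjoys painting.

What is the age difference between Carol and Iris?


|62 - 34| = 28

28


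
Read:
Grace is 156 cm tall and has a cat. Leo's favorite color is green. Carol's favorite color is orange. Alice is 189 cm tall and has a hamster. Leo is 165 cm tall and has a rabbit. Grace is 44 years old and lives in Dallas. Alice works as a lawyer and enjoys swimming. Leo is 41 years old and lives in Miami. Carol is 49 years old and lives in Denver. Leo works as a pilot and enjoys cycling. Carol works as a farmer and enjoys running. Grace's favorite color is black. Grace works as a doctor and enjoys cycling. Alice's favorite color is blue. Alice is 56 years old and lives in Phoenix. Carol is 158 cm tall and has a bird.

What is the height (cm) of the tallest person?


Tallest: Alice at 189 cm

189


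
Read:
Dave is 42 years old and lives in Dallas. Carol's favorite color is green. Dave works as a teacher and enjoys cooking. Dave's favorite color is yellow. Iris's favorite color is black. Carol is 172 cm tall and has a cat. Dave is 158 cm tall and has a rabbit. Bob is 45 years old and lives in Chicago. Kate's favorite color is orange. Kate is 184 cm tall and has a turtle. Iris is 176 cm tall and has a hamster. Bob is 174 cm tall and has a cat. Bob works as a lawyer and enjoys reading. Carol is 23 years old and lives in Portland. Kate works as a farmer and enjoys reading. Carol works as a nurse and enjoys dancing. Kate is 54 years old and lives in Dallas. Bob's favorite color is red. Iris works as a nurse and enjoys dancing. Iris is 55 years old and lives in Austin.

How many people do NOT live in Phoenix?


Not in Phoenix: 5

5


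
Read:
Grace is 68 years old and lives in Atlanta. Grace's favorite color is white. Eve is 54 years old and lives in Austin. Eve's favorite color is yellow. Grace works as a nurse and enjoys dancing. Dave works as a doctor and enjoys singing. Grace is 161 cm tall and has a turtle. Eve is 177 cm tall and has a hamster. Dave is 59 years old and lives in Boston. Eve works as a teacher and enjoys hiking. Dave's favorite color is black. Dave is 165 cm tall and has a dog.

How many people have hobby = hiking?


Count: 1

1


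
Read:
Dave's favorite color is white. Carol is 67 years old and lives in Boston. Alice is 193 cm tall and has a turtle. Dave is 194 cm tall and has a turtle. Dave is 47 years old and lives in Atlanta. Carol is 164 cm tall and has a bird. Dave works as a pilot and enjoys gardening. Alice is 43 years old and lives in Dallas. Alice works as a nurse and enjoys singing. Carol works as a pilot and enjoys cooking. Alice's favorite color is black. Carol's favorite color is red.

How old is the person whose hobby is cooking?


Person with hobby=cooking is Carol, age 67

67


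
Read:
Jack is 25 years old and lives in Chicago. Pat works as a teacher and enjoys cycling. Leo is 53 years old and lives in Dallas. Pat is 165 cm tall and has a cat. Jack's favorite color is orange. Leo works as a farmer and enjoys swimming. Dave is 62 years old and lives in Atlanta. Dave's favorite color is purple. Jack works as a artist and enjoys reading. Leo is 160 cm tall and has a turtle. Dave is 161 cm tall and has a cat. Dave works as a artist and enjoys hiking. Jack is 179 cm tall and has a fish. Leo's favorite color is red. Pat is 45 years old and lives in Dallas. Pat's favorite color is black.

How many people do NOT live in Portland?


Not in Portland: 4

4


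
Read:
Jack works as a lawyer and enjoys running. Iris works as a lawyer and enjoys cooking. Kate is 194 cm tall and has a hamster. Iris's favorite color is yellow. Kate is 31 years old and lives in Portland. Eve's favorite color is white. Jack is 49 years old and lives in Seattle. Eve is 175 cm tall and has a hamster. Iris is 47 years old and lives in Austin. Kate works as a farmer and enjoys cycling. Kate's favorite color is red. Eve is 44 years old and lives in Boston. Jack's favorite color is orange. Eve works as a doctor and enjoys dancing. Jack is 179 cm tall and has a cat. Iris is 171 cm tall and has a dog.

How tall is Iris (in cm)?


Iris is 171 cm tall

171


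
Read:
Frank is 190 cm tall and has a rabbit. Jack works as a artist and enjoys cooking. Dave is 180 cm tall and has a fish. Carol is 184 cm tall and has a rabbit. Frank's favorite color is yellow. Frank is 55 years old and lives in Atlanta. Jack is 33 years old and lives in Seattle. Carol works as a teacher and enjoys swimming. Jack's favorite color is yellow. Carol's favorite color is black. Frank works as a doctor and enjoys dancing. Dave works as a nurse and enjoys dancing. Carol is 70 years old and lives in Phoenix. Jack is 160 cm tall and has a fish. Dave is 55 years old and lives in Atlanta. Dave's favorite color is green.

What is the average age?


Sum=213, n=4, avg=53.25

53.25


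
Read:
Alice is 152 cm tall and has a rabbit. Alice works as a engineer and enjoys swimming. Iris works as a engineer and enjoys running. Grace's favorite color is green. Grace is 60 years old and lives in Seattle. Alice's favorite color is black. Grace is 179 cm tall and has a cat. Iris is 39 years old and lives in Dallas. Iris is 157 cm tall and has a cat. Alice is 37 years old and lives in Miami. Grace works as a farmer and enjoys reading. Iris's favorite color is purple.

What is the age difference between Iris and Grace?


|39 - 60| = 21

21


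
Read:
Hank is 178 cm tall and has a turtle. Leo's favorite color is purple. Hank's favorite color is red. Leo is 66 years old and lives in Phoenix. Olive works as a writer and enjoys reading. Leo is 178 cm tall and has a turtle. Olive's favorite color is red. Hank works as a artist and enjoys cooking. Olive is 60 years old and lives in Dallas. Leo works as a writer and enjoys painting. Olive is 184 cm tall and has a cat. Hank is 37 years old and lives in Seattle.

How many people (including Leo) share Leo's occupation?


Leo is a writer. Count = 2

2


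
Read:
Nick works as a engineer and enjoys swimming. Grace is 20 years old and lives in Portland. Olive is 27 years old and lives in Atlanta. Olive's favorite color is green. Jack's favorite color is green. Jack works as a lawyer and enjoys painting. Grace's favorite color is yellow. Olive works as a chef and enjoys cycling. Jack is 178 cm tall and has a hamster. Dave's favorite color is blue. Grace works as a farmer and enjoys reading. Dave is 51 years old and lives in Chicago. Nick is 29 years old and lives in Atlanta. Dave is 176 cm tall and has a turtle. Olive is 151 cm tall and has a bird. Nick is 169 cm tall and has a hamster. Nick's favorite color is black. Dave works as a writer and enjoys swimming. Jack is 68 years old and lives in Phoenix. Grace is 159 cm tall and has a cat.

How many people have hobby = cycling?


Count: 1

1


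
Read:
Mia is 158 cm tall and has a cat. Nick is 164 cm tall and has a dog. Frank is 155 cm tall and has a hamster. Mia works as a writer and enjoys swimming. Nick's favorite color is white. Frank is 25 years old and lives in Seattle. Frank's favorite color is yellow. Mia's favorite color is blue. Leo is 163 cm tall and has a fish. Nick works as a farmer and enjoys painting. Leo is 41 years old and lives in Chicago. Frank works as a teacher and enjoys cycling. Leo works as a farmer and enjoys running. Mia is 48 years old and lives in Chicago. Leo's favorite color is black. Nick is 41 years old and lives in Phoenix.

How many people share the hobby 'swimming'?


Count: 1

1


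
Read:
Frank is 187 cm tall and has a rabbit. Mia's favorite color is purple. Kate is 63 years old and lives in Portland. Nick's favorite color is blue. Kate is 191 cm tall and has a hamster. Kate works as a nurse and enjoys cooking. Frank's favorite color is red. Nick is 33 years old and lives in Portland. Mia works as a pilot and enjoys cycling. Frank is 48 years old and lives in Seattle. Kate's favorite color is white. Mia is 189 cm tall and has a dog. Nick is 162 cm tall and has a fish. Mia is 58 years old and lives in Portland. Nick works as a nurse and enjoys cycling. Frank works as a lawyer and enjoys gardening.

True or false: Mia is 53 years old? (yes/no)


Mia is actually 58. no

no


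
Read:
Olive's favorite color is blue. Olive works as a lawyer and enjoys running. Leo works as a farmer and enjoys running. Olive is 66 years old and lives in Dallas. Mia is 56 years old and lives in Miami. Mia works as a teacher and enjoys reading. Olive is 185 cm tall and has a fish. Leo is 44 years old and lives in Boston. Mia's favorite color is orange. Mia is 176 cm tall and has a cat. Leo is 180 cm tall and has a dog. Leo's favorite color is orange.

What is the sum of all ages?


56+44+66 = 166

166
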